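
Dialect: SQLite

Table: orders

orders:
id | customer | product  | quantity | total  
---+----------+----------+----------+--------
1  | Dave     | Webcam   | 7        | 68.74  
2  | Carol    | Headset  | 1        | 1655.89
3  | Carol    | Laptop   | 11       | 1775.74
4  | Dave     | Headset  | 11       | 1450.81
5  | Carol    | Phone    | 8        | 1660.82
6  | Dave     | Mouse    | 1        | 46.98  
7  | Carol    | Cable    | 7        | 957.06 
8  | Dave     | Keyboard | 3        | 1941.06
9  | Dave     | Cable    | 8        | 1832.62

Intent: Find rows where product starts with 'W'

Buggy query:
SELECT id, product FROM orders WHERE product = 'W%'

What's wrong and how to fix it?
Bug: Wildcards only work with LIKE; '=' treats '%' as a literal character

Fix: Replace '=' with LIKE so 'W%' is treated as a pattern

Corrected query:
SELECT id, product FROM orders WHERE product LIKE 'W%'

Result:
id | product
---+--------
1  | Webcam 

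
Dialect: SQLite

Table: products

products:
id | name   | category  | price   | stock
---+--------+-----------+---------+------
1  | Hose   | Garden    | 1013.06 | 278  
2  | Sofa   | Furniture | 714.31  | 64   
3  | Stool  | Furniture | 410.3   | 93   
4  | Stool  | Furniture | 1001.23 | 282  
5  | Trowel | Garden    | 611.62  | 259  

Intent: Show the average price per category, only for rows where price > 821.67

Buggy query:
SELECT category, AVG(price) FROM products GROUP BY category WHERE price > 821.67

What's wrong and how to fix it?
Bug: WHERE cannot follow GROUP BY

Fix: Place WHERE between FROM and GROUP BY

Corrected query:
SELECT category, AVG(price) FROM products WHERE price > 821.67 GROUP BY category

Result:
category  | AVG(price)
----------+-----------
Furniture | 1001.23   
Garden    | 1013.06   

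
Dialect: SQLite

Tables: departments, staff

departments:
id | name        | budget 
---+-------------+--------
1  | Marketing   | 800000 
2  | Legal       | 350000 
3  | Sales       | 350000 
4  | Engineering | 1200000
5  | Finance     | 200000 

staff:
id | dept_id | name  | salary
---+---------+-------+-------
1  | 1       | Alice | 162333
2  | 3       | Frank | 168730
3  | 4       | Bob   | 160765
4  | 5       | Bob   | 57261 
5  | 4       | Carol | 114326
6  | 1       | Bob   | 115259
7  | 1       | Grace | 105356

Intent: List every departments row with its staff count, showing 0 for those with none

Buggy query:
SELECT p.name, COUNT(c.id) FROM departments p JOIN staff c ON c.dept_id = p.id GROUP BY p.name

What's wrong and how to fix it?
Bug: INNER JOIN drops departments rows that have no matching staff rows

Fix: Switch to LEFT JOIN to retain unmatched parent rows

Corrected query:
SELECT p.name, COUNT(c.id) FROM departments p LEFT JOIN staff c ON c.dept_id = p.id GROUP BY p.name

Result:
name        | COUNT(c.id)
------------+------------
Engineering | 2          
Finance     | 1          
Legal       | 0          
Marketing   | 3          
Sales       | 1          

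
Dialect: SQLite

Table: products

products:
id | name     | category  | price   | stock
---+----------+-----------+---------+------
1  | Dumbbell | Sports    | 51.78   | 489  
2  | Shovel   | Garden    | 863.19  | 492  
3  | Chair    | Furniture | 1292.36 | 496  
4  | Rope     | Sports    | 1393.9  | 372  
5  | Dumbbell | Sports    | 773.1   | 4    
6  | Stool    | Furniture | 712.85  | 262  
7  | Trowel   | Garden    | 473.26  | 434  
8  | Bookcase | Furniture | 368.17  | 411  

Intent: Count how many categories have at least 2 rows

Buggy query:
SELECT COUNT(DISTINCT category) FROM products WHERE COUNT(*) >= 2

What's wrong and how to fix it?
Bug: COUNT(*) cannot appear in WHERE; the per-group count doesn't exist yet

Fix: Group first with HAVING COUNT(*) >= 2, then COUNT the resulting groups

Corrected query:
SELECT COUNT(*) FROM (SELECT category FROM products GROUP BY category HAVING COUNT(*) >= 2)

Result:
COUNT(*)
--------
3       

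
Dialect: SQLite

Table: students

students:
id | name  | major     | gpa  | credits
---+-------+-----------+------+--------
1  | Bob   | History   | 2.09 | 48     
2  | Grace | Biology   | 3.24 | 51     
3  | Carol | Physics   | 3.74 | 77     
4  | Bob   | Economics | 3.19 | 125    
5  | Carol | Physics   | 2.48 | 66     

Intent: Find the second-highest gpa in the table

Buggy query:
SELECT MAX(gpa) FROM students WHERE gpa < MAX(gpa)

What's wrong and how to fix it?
Bug: MAX(gpa) on the right of the comparison is an aggregate-in-WHERE error

Fix: Put the inner MAX in a scalar subquery

Corrected query:
SELECT MAX(gpa) FROM students WHERE gpa < (SELECT MAX(gpa) FROM students)

Result:
MAX(gpa)
--------
3.24    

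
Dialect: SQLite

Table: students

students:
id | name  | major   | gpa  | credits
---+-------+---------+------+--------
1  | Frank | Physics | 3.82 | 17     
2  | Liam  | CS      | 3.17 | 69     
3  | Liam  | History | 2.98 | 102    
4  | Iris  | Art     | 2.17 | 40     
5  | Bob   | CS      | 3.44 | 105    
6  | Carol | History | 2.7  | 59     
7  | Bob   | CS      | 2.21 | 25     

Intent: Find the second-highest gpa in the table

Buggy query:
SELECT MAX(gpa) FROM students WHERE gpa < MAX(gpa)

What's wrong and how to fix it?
Bug: MAX(gpa) on the right of the comparison is an aggregate-in-WHERE error

Fix: Put the inner MAX in a scalar subquery

Corrected query:
SELECT MAX(gpa) FROM students WHERE gpa < (SELECT MAX(gpa) FROM students)

Result:
MAX(gpa)
--------
3.44    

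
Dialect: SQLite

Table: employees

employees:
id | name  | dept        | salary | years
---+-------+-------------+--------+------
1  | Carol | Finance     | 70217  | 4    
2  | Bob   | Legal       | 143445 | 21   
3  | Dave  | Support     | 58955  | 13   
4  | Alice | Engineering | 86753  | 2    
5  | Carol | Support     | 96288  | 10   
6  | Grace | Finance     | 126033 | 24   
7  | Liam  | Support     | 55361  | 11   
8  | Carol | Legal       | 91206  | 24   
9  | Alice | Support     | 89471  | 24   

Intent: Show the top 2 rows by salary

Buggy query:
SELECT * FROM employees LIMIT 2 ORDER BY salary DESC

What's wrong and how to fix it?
Bug: LIMIT must come after ORDER BY

Fix: Swap the clauses: ORDER BY first, then LIMIT

Corrected query:
SELECT * FROM employees ORDER BY salary DESC LIMIT 2

Result:
id | name  | dept    | salary | years
---+-------+---------+--------+------
2  | Bob   | Legal   | 143445 | 21   
6  | Grace | Finance | 126033 | 24   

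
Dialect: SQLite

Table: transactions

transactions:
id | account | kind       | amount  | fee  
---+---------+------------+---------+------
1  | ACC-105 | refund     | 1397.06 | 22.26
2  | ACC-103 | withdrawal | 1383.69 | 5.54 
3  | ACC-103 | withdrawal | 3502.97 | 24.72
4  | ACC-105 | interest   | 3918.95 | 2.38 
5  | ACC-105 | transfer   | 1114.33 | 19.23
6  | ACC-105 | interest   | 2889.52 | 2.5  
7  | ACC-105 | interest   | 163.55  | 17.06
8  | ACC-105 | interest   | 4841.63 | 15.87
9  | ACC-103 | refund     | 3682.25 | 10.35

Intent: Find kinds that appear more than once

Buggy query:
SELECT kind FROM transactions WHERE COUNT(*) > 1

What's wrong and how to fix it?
Bug: WHERE can't reference COUNT(*); aggregates are computed after WHERE

Fix: GROUP BY kind, then filter groups with HAVING COUNT(*) > 1

Corrected query:
SELECT kind FROM transactions GROUP BY kind HAVING COUNT(*) > 1

Result:
kind      
----------
interest  
refund    
withdrawal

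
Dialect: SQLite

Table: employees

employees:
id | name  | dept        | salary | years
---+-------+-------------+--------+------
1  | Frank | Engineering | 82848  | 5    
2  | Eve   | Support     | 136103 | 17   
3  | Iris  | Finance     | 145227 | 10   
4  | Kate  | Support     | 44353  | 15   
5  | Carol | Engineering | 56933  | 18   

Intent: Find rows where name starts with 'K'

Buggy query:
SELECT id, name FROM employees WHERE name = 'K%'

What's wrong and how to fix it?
Bug: Wildcards only work with LIKE; '=' treats '%' as a literal character

Fix: Use LIKE for wildcard pattern matching

Corrected query:
SELECT id, name FROM employees WHERE name LIKE 'K%'

Result:
id | name
---+-----
4  | Kate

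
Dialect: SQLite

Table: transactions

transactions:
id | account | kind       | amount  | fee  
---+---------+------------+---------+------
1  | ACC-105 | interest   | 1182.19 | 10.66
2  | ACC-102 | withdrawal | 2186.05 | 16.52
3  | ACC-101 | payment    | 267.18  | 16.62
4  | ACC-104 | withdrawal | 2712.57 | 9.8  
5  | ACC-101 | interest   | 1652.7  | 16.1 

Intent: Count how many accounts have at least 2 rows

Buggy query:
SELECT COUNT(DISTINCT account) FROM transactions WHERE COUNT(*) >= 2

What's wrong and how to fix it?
Bug: WHERE filters individual rows, not groups, so a group-level COUNT is invalid there

Fix: Group first with HAVING COUNT(*) >= 2, then COUNT the resulting groups

Corrected query:
SELECT COUNT(*) FROM (SELECT account FROM transactions GROUP BY account HAVING COUNT(*) >= 2)

Result:
COUNT(*)
--------
1       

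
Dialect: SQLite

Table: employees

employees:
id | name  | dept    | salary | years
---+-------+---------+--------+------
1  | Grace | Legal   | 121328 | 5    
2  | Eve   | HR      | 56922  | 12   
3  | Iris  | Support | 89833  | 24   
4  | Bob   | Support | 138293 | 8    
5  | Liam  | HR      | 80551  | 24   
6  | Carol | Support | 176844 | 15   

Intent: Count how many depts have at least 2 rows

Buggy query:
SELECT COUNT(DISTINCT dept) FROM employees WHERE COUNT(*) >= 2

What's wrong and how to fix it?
Bug: COUNT(*) cannot appear in WHERE; the per-group count doesn't exist yet

Fix: Use a subquery that GROUPs and filters with HAVING, then count its rows

Corrected query:
SELECT COUNT(*) FROM (SELECT dept FROM employees GROUP BY dept HAVING COUNT(*) >= 2)

Result:
COUNT(*)
--------
2       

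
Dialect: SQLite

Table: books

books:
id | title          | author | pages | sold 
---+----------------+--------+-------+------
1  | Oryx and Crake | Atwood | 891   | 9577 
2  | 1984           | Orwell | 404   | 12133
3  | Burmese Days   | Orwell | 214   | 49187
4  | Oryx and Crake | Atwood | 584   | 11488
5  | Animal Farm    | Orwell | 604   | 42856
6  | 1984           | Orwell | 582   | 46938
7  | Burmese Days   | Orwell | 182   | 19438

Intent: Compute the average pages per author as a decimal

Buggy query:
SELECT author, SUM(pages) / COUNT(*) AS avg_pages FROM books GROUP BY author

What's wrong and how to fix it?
Bug: SUM(pages) and COUNT(*) are both integers; the division truncates the fractional part

Fix: Multiply by 1.0 (or CAST to REAL) to force floating-point division

Corrected query:
SELECT author, SUM(pages) * 1.0 / COUNT(*) AS avg_pages FROM books GROUP BY author

Result:
author | avg_pages
-------+----------
Atwood | 737.5    
Orwell | 397.2    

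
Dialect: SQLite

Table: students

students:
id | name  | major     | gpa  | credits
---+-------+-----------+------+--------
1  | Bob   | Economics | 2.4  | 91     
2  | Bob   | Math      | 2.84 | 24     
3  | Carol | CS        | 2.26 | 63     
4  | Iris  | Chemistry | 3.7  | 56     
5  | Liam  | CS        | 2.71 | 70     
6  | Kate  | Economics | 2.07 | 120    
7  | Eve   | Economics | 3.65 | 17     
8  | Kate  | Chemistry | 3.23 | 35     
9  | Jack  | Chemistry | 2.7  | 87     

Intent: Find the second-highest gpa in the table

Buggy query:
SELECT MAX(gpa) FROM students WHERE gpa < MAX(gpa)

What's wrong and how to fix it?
Bug: The inner MAX is an aggregate inside WHERE, which is not allowed

Fix: Compute the overall MAX in a subquery, then take MAX of rows below it

Corrected query:
SELECT MAX(gpa) FROM students WHERE gpa < (SELECT MAX(gpa) FROM students)

Result:
MAX(gpa)
--------
3.65    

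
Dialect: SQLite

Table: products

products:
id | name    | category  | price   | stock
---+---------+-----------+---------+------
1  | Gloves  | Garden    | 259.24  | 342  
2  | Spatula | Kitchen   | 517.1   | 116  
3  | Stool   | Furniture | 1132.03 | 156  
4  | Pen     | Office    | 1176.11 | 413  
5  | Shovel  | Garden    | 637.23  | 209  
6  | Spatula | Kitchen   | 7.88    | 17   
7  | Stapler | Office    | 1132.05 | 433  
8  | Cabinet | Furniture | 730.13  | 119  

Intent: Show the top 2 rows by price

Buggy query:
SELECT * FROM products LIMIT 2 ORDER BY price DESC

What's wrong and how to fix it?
Bug: ORDER BY cannot follow LIMIT; LIMIT is the final clause

Fix: Sort with ORDER BY, then apply LIMIT

Corrected query:
SELECT * FROM products ORDER BY price DESC LIMIT 2

Result:
id | name    | category | price   | stock
---+---------+----------+---------+------
4  | Pen     | Office   | 1176.11 | 413  
7  | Stapler | Office   | 1132.05 | 433  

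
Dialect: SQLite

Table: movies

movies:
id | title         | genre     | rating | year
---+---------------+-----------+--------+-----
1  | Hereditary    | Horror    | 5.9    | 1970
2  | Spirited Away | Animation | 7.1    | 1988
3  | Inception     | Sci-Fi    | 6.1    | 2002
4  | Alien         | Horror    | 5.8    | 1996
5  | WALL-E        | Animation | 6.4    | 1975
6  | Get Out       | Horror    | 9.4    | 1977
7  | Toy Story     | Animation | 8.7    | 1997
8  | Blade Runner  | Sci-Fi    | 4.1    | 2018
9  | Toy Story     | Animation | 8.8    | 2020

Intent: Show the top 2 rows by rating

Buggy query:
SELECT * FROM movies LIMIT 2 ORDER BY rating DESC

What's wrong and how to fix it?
Bug: LIMIT must come after ORDER BY

Fix: Swap the clauses: ORDER BY first, then LIMIT

Corrected query:
SELECT * FROM movies ORDER BY rating DESC LIMIT 2

Result:
id | title     | genre     | rating | year
---+-----------+-----------+--------+-----
6  | Get Out   | Horror    | 9.4    | 1977
9  | Toy Story | Animation | 8.8    | 2020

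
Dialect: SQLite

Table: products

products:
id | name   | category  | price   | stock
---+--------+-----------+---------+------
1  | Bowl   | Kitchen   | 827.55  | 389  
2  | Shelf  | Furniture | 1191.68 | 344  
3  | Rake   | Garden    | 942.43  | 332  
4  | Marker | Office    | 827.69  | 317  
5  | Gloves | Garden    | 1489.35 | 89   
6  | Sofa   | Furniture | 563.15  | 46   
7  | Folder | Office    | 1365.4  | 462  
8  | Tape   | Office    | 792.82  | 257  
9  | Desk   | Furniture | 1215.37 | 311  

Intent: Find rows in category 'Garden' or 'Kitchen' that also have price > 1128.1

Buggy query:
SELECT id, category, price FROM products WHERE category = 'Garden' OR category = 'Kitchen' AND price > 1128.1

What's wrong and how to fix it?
Bug: Without parentheses, AND is evaluated before OR, so the price filter only applies to the 'Kitchen' branch

Fix: Group the OR with parentheses (or use IN), then AND the threshold

Corrected query:
SELECT id, category, price FROM products WHERE (category = 'Garden' OR category = 'Kitchen') AND price > 1128.1

Result:
id | category | price  
---+----------+--------
5  | Garden   | 1489.35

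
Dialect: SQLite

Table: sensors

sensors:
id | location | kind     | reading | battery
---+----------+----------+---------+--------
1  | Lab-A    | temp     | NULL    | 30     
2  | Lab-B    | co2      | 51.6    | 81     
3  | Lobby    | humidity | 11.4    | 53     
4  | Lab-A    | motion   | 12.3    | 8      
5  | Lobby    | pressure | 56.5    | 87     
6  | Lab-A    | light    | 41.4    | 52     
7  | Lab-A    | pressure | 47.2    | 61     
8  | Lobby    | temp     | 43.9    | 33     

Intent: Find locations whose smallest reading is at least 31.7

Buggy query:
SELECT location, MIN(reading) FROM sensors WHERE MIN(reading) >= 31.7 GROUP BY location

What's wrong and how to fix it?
Bug: Aggregates like MIN are computed per group after WHERE runs

Fix: Replace WHERE with HAVING after the GROUP BY

Corrected query:
SELECT location, MIN(reading) FROM sensors GROUP BY location HAVING MIN(reading) >= 31.7

Result:
location | MIN(reading)
---------+-------------
Lab-B    | 51.6        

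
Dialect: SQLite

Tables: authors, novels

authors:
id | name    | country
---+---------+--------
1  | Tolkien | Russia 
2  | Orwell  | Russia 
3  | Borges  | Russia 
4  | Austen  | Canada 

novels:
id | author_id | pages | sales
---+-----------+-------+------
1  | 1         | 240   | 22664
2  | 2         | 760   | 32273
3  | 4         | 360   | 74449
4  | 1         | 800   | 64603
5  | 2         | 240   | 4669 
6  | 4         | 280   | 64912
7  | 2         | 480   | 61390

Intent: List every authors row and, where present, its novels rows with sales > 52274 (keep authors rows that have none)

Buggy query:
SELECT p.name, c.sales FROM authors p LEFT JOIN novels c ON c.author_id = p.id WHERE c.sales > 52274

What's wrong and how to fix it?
Bug: Filtering c.sales in WHERE discards the NULL rows produced by LEFT JOIN, turning it into an inner join

Fix: Put 'c.sales > 52274' in the JOIN's ON clause instead of WHERE

Corrected query:
SELECT p.name, c.sales FROM authors p LEFT JOIN novels c ON c.author_id = p.id AND c.sales > 52274

Result:
name    | sales
--------+------
Tolkien | 64603
Orwell  | 61390
Borges  | NULL 
Austen  | 64912
Austen  | 74449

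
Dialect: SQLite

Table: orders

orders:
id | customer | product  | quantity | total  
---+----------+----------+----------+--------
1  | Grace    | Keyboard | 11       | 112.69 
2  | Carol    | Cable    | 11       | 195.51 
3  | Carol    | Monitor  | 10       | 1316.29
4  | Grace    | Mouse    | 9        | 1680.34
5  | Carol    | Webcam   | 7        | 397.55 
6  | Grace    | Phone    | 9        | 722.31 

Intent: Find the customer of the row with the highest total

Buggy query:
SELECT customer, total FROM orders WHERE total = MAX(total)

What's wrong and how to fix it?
Bug: MAX(total) is an aggregate and cannot be used directly in WHERE

Fix: Use a subquery: WHERE total = (SELECT MAX(total) FROM orders)

Corrected query:
SELECT customer, total FROM orders WHERE total = (SELECT MAX(total) FROM orders)

Result:
customer | total  
---------+--------
Grace    | 1680.34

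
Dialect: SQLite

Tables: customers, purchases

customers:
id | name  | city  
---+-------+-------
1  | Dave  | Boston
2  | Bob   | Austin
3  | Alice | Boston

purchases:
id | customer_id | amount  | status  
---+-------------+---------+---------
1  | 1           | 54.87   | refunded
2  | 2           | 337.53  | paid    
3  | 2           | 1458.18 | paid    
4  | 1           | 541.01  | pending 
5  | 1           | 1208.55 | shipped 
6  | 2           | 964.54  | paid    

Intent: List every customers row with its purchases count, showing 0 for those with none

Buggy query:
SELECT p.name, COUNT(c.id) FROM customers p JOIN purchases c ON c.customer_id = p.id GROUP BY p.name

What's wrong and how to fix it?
Bug: INNER JOIN drops customers rows that have no matching purchases rows

Fix: Switch to LEFT JOIN to retain unmatched parent rows

Corrected query:
SELECT p.name, COUNT(c.id) FROM customers p LEFT JOIN purchases c ON c.customer_id = p.id GROUP BY p.name

Result:
name  | COUNT(c.id)
------+------------
Alice | 0          
Bob   | 3          
Dave  | 3          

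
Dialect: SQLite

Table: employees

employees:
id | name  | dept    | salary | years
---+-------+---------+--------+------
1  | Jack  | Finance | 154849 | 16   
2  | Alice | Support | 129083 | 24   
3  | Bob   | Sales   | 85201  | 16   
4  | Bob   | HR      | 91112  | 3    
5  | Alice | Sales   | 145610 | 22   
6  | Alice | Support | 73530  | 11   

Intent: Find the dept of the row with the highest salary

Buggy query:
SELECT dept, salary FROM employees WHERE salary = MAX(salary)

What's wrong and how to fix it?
Bug: MAX(salary) is an aggregate and cannot be used directly in WHERE

Fix: Wrap MAX in a scalar subquery so WHERE compares against a single value

Corrected query:
SELECT dept, salary FROM employees WHERE salary = (SELECT MAX(salary) FROM employees)

Result:
dept    | salary
--------+-------
Finance | 154849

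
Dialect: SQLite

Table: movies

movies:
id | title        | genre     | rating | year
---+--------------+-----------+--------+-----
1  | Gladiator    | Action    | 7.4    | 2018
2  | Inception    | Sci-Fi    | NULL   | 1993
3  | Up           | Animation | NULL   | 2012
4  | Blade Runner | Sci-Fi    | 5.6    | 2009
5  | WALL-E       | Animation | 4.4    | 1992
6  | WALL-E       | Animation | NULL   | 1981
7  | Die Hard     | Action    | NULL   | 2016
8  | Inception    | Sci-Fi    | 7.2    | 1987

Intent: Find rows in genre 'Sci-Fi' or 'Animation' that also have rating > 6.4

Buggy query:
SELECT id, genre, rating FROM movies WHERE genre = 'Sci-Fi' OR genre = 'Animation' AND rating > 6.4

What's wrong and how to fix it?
Bug: AND binds tighter than OR, so this parses as genre = 'Sci-Fi' OR (genre = 'Animation' AND rating > 6.4)

Fix: Add parentheses around the OR so the AND applies to both alternatives

Corrected query:
SELECT id, genre, rating FROM movies WHERE (genre = 'Sci-Fi' OR genre = 'Animation') AND rating > 6.4

Result:
id | genre  | rating
---+--------+-------
8  | Sci-Fi | 7.2   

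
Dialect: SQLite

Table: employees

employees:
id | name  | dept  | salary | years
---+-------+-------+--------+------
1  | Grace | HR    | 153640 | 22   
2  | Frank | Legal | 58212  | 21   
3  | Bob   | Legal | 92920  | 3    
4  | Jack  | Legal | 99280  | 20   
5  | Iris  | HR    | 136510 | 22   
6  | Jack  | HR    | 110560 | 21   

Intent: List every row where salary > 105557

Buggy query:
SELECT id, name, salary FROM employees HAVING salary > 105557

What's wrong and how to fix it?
Bug: This is a non-aggregate query (no GROUP BY, no aggregates), so in SQLite the HAVING clause is invalid here; a row-level condition belongs in WHERE

Fix: Replace HAVING with WHERE since the condition applies to individual rows

Corrected query:
SELECT id, name, salary FROM employees WHERE salary > 105557

Result:
id | name  | salary
---+-------+-------
1  | Grace | 153640
5  | Iris  | 136510
6  | Jack  | 110560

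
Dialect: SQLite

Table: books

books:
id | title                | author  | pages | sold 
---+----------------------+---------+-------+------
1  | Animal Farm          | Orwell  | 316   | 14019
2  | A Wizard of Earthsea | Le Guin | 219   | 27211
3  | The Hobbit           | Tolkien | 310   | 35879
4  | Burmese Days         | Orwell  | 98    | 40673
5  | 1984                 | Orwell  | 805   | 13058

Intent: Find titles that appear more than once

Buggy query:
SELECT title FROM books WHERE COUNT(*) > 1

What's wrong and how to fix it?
Bug: COUNT(*) is an aggregate and cannot be used in WHERE

Fix: Group first, then use HAVING for the count condition

Corrected query:
SELECT title FROM books GROUP BY title HAVING COUNT(*) > 1

Result:
(no rows)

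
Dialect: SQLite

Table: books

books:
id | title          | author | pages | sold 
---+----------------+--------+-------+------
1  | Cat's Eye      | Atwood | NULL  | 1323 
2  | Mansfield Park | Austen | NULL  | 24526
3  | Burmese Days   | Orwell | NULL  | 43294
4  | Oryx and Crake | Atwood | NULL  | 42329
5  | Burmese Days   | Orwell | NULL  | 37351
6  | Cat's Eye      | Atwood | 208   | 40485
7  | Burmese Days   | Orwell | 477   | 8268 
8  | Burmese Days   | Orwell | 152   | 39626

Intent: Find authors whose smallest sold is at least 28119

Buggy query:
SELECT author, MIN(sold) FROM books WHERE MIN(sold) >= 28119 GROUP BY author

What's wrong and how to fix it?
Bug: Aggregates like MIN are computed per group after WHERE runs

Fix: Replace WHERE with HAVING after the GROUP BY

Corrected query:
SELECT author, MIN(sold) FROM books GROUP BY author HAVING MIN(sold) >= 28119

Result:
(no rows)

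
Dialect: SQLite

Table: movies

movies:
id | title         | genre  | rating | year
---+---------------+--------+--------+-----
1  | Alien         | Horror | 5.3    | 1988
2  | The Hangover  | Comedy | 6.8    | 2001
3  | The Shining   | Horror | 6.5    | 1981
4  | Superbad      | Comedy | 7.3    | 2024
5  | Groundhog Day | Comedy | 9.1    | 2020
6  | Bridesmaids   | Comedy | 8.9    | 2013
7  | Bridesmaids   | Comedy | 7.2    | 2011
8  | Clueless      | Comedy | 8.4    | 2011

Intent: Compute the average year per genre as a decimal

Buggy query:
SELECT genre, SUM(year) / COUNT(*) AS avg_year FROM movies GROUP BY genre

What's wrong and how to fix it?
Bug: SUM(year) and COUNT(*) are both integers; the division truncates the fractional part

Fix: Cast one side to REAL so the division keeps the fractional part

Corrected query:
SELECT genre, SUM(year) * 1.0 / COUNT(*) AS avg_year FROM movies GROUP BY genre

Result:
genre  | avg_year   
-------+------------
Comedy | 2013.333333
Horror | 1984.5     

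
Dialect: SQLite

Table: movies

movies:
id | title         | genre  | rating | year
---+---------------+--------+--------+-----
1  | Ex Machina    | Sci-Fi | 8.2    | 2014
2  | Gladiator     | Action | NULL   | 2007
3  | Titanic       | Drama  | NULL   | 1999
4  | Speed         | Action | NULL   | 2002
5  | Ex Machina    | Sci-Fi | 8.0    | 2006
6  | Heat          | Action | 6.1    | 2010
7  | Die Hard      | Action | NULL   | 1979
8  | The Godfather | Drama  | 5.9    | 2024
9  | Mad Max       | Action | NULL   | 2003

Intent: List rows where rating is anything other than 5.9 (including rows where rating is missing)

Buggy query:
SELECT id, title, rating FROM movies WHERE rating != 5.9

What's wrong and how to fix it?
Bug: Inequality against NULL is unknown, not true; rows with NULL are dropped

Fix: Add an explicit OR rating IS NULL to include the missing-value rows

Corrected query:
SELECT id, title, rating FROM movies WHERE rating != 5.9 OR rating IS NULL

Result:
id | title      | rating
---+------------+-------
1  | Ex Machina | 8.2   
2  | Gladiator  | NULL  
3  | Titanic    | NULL  
4  | Speed      | NULL  
5  | Ex Machina | 8     
6  | Heat       | 6.1   
7  | Die Hard   | NULL  
9  | Mad Max    | NULL  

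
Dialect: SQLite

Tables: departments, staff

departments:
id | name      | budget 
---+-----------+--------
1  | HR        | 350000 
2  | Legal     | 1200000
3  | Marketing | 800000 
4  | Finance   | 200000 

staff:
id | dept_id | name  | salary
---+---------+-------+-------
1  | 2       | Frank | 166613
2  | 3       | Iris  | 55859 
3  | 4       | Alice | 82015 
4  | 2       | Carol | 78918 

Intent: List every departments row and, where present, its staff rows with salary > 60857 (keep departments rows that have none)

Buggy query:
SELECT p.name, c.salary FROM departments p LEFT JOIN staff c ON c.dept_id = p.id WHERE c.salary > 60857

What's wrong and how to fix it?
Bug: A WHERE condition on the right-hand table after LEFT JOIN drops unmatched parents

Fix: Move the right-table condition into the ON clause so unmatched parents are kept

Corrected query:
SELECT p.name, c.salary FROM departments p LEFT JOIN staff c ON c.dept_id = p.id AND c.salary > 60857

Result:
name      | salary
----------+-------
HR        | NULL  
Legal     | 78918 
Legal     | 166613
Marketing | NULL  
Finance   | 82015 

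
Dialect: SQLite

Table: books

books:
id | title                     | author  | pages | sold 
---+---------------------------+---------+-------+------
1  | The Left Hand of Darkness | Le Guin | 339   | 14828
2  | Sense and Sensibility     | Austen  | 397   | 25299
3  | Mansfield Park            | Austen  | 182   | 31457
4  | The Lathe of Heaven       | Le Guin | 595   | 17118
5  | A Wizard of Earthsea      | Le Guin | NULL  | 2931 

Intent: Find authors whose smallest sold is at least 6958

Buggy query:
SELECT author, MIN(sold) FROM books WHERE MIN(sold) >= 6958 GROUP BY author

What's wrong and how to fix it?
Bug: Aggregates like MIN are computed per group after WHERE runs

Fix: Replace WHERE with HAVING after the GROUP BY

Corrected query:
SELECT author, MIN(sold) FROM books GROUP BY author HAVING MIN(sold) >= 6958

Result:
author | MIN(sold)
-------+----------
Austen | 25299    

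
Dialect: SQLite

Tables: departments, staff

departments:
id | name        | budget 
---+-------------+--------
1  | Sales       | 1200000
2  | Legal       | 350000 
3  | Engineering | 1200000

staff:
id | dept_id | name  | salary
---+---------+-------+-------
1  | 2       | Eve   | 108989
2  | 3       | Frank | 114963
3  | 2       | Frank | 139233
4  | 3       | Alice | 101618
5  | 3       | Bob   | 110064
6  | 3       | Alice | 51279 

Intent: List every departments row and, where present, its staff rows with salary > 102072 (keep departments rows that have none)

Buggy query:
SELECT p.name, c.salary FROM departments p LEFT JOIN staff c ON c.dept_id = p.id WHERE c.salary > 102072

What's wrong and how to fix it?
Bug: Filtering c.salary in WHERE discards the NULL rows produced by LEFT JOIN, turning it into an inner join

Fix: Put 'c.salary > 102072' in the JOIN's ON clause instead of WHERE

Corrected query:
SELECT p.name, c.salary FROM departments p LEFT JOIN staff c ON c.dept_id = p.id AND c.salary > 102072

Result:
name        | salary
------------+-------
Sales       | NULL  
Legal       | 108989
Legal       | 139233
Engineering | 110064
Engineering | 114963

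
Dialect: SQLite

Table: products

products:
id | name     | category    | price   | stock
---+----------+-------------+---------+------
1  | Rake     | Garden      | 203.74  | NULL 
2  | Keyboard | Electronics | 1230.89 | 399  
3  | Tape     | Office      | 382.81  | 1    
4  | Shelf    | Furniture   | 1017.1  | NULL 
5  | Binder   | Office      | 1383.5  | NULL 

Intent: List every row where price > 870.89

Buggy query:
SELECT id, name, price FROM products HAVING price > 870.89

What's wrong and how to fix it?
Bug: HAVING filters the output of aggregation, but this query has no GROUP BY and no aggregate functions, so SQLite rejects it (HAVING clause on a non-aggregate query); the condition here is per row

Fix: Replace HAVING with WHERE since the condition applies to individual rows

Corrected query:
SELECT id, name, price FROM products WHERE price > 870.89

Result:
id | name     | price  
---+----------+--------
2  | Keyboard | 1230.89
4  | Shelf    | 1017.1 
5  | Binder   | 1383.5 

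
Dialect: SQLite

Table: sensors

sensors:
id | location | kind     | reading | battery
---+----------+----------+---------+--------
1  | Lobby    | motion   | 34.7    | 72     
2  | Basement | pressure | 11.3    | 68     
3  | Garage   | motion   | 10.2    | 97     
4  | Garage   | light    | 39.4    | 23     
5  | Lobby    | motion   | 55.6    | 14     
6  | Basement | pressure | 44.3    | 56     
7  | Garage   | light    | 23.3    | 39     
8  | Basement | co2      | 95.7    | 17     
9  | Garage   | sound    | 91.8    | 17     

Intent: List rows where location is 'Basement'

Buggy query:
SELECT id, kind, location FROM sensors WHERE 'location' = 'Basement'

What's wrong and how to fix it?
Bug: Single quotes denote string literals in SQL; the column name is being compared as a constant string

Fix: Reference the column as location without single quotes

Corrected query:
SELECT id, kind, location FROM sensors WHERE location = 'Basement'

Result:
id | kind     | location
---+----------+---------
2  | pressure | Basement
6  | pressure | Basement
8  | co2      | Basement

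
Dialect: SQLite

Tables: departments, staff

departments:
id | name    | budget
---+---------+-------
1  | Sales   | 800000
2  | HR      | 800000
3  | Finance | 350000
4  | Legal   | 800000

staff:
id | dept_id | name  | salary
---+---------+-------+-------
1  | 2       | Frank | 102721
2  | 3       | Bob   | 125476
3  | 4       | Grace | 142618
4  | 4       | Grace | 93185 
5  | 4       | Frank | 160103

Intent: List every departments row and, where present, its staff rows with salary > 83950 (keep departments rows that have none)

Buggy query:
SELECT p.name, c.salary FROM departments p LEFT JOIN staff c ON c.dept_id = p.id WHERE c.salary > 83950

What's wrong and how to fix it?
Bug: A WHERE condition on the right-hand table after LEFT JOIN drops unmatched parents

Fix: Put 'c.salary > 83950' in the JOIN's ON clause instead of WHERE

Corrected query:
SELECT p.name, c.salary FROM departments p LEFT JOIN staff c ON c.dept_id = p.id AND c.salary > 83950

Result:
name    | salary
--------+-------
Sales   | NULL  
HR      | 102721
Finance | 125476
Legal   | 93185 
Legal   | 142618
Legal   | 160103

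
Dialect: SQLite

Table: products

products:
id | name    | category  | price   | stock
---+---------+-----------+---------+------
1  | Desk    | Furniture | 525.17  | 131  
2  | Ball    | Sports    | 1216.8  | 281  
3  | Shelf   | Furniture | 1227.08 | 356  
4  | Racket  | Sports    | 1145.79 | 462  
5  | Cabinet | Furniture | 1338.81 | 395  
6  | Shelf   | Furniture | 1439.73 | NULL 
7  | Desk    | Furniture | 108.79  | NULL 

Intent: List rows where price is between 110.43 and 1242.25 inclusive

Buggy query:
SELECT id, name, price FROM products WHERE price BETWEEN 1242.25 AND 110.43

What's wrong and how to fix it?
Bug: BETWEEN expects the lower bound first; with 1242.25 AND 110.43 the range is empty

Fix: Swap the bounds so the smaller value comes first

Corrected query:
SELECT id, name, price FROM products WHERE price BETWEEN 110.43 AND 1242.25

Result:
id | name   | price  
---+--------+--------
1  | Desk   | 525.17 
2  | Ball   | 1216.8 
3  | Shelf  | 1227.08
4  | Racket | 1145.79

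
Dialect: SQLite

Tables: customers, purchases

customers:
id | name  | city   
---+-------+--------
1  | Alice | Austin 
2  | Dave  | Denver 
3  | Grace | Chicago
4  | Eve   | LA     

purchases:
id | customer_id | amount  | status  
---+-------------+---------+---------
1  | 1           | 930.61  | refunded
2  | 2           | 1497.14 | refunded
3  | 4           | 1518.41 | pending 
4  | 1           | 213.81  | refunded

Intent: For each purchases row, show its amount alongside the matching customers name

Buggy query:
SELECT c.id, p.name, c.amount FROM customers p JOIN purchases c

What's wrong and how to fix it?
Bug: JOIN with no ON clause produces a cartesian product; every purchases row pairs with every customers row

Fix: Specify the join condition linking the foreign key to the parent id

Corrected query:
SELECT c.id, p.name, c.amount FROM customers p JOIN purchases c ON c.customer_id = p.id

Result:
id | name  | amount 
---+-------+--------
1  | Alice | 930.61 
2  | Dave  | 1497.14
3  | Eve   | 1518.41
4  | Alice | 213.81 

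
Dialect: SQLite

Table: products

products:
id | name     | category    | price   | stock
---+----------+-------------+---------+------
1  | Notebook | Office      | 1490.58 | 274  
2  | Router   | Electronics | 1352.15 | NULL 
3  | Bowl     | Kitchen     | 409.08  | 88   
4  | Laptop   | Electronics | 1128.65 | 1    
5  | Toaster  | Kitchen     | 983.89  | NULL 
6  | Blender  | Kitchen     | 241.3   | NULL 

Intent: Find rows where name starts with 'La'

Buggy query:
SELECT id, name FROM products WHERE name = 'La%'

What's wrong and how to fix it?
Bug: Wildcards only work with LIKE; '=' treats '%' as a literal character

Fix: Replace '=' with LIKE so 'La%' is treated as a pattern

Corrected query:
SELECT id, name FROM products WHERE name LIKE 'La%'

Result:
id | name  
---+-------
4  | Laptop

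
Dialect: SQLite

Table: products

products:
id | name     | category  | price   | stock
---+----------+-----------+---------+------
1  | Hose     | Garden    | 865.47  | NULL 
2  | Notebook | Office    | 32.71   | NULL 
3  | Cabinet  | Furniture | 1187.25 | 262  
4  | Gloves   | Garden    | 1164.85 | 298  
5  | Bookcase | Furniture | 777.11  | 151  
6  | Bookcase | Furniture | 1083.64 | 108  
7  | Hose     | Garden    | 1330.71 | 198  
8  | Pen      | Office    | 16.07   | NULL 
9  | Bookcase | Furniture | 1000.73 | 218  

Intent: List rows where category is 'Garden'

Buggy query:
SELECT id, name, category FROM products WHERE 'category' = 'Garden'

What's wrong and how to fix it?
Bug: 'category' in single quotes is a string literal, not the column; the comparison is literal-vs-literal and never true

Fix: Remove the quotes around the column name (or use double quotes for an identifier)

Corrected query:
SELECT id, name, category FROM products WHERE category = 'Garden'

Result:
id | name   | category
---+--------+---------
1  | Hose   | Garden  
4  | Gloves | Garden  
7  | Hose   | Garden  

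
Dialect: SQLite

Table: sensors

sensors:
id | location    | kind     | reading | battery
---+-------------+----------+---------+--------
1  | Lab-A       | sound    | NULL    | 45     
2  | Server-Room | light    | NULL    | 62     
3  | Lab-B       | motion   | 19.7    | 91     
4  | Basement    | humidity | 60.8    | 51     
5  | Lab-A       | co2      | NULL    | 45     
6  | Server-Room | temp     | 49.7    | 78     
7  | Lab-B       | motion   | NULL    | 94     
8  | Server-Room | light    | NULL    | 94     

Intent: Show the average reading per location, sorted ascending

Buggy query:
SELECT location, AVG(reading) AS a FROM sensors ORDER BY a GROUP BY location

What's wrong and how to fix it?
Bug: ORDER BY appears before GROUP BY; SQL clause order requires GROUP BY first

Fix: Move ORDER BY to the end, after GROUP BY

Corrected query:
SELECT location, AVG(reading) AS a FROM sensors GROUP BY location ORDER BY a

Result:
location    | a   
------------+-----
Lab-A       | NULL
Lab-B       | 19.7
Server-Room | 49.7
Basement    | 60.8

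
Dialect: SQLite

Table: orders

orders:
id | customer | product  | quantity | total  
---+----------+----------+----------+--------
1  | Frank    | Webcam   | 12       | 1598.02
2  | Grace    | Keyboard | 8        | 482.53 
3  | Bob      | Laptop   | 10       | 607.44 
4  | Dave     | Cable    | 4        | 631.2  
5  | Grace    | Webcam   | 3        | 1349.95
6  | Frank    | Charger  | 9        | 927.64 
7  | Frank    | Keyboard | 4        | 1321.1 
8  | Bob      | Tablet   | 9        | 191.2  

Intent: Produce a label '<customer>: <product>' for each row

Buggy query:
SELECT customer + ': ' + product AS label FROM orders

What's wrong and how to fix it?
Bug: SQLite uses || for string concatenation; + coerces text to numbers (yielding 0)

Fix: Replace + with || to concatenate text

Corrected query:
SELECT customer || ': ' || product AS label FROM orders

Result:
label          
---------------
Frank: Webcam  
Grace: Keyboard
Bob: Laptop    
Dave: Cable    
Grace: Webcam  
Frank: Charger 
Frank: Keyboard
Bob: Tablet    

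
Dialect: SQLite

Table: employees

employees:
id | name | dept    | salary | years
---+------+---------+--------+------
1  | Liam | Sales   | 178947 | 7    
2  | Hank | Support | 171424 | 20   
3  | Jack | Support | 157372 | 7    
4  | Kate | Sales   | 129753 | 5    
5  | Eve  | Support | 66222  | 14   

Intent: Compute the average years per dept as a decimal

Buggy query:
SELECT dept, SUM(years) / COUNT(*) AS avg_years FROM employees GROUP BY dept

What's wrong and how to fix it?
Bug: SUM(years) and COUNT(*) are both integers; the division truncates the fractional part

Fix: Cast one side to REAL so the division keeps the fractional part

Corrected query:
SELECT dept, SUM(years) * 1.0 / COUNT(*) AS avg_years FROM employees GROUP BY dept

Result:
dept    | avg_years
--------+----------
Sales   | 6        
Support | 13.666667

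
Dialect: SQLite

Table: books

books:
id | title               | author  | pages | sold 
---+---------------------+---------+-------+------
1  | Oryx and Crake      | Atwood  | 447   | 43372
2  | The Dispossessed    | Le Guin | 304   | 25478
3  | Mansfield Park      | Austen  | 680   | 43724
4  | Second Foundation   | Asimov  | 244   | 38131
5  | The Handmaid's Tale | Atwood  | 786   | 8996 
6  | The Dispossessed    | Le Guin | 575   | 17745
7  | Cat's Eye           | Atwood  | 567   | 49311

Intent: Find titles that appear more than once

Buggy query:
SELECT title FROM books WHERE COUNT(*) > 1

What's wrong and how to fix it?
Bug: COUNT(*) is an aggregate and cannot be used in WHERE

Fix: GROUP BY title, then filter groups with HAVING COUNT(*) > 1

Corrected query:
SELECT title FROM books GROUP BY title HAVING COUNT(*) > 1

Result:
title           
----------------
The Dispossessed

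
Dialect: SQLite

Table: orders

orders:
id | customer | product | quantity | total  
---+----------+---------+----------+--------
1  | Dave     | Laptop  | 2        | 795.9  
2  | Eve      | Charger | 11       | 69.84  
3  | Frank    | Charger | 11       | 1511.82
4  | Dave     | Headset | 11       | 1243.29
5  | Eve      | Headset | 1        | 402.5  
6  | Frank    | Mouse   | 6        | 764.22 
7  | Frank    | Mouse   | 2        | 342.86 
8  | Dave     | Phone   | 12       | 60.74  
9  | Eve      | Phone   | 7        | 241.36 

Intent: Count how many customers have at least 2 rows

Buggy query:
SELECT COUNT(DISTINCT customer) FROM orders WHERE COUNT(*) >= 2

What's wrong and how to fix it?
Bug: WHERE filters individual rows, not groups, so a group-level COUNT is invalid there

Fix: Group first with HAVING COUNT(*) >= 2, then COUNT the resulting groups

Corrected query:
SELECT COUNT(*) FROM (SELECT customer FROM orders GROUP BY customer HAVING COUNT(*) >= 2)

Result:
COUNT(*)
--------
3       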